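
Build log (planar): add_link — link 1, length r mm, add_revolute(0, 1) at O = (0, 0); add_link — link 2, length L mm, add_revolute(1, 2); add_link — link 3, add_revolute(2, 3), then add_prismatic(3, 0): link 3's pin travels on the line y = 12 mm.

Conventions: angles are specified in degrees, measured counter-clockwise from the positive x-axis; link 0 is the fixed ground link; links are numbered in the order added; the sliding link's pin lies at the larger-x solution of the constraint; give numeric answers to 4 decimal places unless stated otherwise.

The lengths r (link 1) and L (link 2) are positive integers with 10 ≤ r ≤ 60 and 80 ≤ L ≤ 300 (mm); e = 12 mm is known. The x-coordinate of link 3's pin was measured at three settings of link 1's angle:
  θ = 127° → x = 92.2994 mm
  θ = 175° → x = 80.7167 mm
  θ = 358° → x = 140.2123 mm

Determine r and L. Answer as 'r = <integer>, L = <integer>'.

constraint per measurement: (x − r cos θ)² + (r sin θ − e)² = L²
subtracting the θ₁ and θ₂ equations cancels the r² and L² terms:
r = (x₁² − x₂²) / (2[(x₁cos θ₁ + e sin θ₁) − (x₂cos θ₂ + e sin θ₂)]) = 29.9998 → r = 30
L² = (x₁ − r cos θ₁)² + (r sin θ₁ − e)² = 12320.9916 → L = 111.0000 → L = 111
check at θ₃=358°: x = 140.2123 (printed 140.2123) ✓

r = 30, L = 111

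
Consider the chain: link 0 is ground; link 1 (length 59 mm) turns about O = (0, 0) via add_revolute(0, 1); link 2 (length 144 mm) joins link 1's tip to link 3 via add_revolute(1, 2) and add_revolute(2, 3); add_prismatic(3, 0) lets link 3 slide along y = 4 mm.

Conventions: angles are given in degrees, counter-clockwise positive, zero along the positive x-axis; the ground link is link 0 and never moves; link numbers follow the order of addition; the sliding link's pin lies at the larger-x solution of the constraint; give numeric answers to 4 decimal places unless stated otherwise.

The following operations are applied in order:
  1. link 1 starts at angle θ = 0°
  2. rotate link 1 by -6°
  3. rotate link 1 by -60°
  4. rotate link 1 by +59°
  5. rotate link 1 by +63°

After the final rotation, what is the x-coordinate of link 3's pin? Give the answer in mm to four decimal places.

geometry: r = 59 mm, L = 144 mm, e = 4 mm; θ starts at 0°
rotate link 1 by -6°: θ ← 0° -6° = -6°
rotate link 1 by -60°: θ ← -6° -60° = -66°
rotate link 1 by +59°: θ ← -66° +59° = -7°
rotate link 1 by +63°: θ ← -7° +63° = 56°
crank pin P = (r cos θ, r sin θ) = (32.992381, 48.913217)
h = r sin θ − e = 48.913217 − 4 = 44.913217
x = r cos θ + √(L² − h²) = 32.992381 + 136.816676 = 169.809058

169.8091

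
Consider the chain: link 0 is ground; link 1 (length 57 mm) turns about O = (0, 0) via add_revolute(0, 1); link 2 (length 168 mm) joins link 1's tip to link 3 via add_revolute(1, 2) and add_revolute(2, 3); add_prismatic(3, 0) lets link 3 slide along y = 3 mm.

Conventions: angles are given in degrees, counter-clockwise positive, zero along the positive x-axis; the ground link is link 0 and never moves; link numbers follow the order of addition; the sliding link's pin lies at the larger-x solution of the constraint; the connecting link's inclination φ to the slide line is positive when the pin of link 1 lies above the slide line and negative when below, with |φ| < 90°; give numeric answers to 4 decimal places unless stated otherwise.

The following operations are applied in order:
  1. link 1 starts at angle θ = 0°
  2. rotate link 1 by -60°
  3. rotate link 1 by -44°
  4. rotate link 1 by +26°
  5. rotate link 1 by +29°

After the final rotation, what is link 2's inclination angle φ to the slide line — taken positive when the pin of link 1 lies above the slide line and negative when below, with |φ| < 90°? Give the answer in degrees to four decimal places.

geometry: r = 57 mm, L = 168 mm, e = 3 mm; θ starts at 0°
rotate link 1 by -60°: θ ← 0° -60° = -60°
rotate link 1 by -44°: θ ← -60° -44° = -104°
rotate link 1 by +26°: θ ← -104° +26° = -78°
rotate link 1 by +29°: θ ← -78° +29° = -49°
h = r sin θ − e = -43.018446 − 3 = -46.018446
sin φ = h / L = -46.018446 / 168 = -0.27391932
φ = arcsin(-0.27391932) = -15.897623°

-15.8976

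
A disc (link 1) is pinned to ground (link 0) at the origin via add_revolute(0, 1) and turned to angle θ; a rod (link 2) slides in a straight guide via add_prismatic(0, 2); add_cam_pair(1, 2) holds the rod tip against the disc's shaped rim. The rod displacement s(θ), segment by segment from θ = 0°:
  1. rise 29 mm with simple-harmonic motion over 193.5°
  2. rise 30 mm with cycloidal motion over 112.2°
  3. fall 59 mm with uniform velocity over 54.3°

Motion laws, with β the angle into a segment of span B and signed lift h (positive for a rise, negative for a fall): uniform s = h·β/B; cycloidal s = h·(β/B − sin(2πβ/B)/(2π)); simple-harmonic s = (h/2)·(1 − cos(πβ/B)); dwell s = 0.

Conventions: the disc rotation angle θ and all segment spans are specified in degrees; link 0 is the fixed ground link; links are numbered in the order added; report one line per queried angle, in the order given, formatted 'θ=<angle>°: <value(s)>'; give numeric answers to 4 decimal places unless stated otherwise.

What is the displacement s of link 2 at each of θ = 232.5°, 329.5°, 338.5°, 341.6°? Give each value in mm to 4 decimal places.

segment 1 (0° to 193.5°, simple-harmonic, h = 29) is passed completely: s = 0.0000 + (29) = 29.0000
θ = 232.5° falls in segment 2 (193.5° to 305.7°, cycloidal, h = 30): β = 232.5 − 193.5 = 39°, B = 112.2°; Δs = 30·(0.3476 − sin(2π·0.3476)/(2π)) = 6.5230; s = 29.0000 + 6.5230 = 35.5230
segment 2 (193.5° to 305.7°, cycloidal, h = 30) is passed completely: s = 29.0000 + (30) = 59.0000
θ = 329.5° falls in segment 3 (305.7° to 360°, uniform, h = -59): β = 329.5 − 305.7 = 23.8°, B = 54.3°; Δs = -59·23.8/54.3 = -25.8600; s = 59.0000 − 25.8600 = 33.1400
θ = 338.5° falls in segment 3 (305.7° to 360°, uniform, h = -59): β = 338.5 − 305.7 = 32.8°, B = 54.3°; Δs = -59·32.8/54.3 = -35.6390; s = 59.0000 − 35.6390 = 23.3610
θ = 341.6° falls in segment 3 (305.7° to 360°, uniform, h = -59): β = 341.6 − 305.7 = 35.9°, B = 54.3°; Δs = -59·35.9/54.3 = -39.0074; s = 59.0000 − 39.0074 = 19.9926

θ=232.5°: 35.5230
θ=329.5°: 33.1400
θ=338.5°: 23.3610
θ=341.6°: 19.9926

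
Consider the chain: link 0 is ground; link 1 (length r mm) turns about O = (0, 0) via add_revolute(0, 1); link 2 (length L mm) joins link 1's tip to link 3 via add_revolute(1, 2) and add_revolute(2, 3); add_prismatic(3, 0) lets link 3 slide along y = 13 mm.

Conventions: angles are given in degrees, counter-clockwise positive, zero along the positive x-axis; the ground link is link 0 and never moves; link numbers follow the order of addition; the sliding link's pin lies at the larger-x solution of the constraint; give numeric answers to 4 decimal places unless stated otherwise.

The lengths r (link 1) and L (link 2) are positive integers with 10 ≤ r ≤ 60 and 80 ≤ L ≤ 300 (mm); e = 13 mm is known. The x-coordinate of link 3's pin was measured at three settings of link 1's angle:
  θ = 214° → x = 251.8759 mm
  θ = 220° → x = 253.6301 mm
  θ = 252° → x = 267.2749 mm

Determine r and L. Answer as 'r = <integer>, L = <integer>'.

constraint per measurement: (x − r cos θ)² + (r sin θ − e)² = L²
subtracting the θ₁ and θ₂ equations cancels the r² and L² terms:
r = (x₁² − x₂²) / (2[(x₁cos θ₁ + e sin θ₁) − (x₂cos θ₂ + e sin θ₂)]) = 32.9995 → r = 33
L² = (x₁ − r cos θ₁)² + (r sin θ₁ − e)² = 78961.0191 → L = 281.0000 → L = 281
check at θ₃=252°: x = 267.2749 (printed 267.2749) ✓

r = 33, L = 281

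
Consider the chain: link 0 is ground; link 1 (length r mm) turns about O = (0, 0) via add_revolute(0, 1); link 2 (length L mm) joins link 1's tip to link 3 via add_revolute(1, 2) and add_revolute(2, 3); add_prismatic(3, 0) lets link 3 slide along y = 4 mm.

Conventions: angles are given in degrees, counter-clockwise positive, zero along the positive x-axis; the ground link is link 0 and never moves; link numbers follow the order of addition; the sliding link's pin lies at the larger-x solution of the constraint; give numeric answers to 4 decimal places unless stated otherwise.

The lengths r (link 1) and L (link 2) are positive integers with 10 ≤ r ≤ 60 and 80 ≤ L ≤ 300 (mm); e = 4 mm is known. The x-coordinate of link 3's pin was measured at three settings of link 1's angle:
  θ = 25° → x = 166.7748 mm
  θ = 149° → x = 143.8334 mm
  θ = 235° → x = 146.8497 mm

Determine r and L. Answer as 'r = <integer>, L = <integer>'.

constraint per measurement: (x − r cos θ)² + (r sin θ − e)² = L²
subtracting the θ₁ and θ₂ equations cancels the r² and L² terms:
r = (x₁² − x₂²) / (2[(x₁cos θ₁ + e sin θ₁) − (x₂cos θ₂ + e sin θ₂)]) = 13.0000 → r = 13
L² = (x₁ − r cos θ₁)² + (r sin θ₁ − e)² = 24024.9998 → L = 155.0000 → L = 155
check at θ₃=235°: x = 146.8497 (printed 146.8497) ✓

r = 13, L = 155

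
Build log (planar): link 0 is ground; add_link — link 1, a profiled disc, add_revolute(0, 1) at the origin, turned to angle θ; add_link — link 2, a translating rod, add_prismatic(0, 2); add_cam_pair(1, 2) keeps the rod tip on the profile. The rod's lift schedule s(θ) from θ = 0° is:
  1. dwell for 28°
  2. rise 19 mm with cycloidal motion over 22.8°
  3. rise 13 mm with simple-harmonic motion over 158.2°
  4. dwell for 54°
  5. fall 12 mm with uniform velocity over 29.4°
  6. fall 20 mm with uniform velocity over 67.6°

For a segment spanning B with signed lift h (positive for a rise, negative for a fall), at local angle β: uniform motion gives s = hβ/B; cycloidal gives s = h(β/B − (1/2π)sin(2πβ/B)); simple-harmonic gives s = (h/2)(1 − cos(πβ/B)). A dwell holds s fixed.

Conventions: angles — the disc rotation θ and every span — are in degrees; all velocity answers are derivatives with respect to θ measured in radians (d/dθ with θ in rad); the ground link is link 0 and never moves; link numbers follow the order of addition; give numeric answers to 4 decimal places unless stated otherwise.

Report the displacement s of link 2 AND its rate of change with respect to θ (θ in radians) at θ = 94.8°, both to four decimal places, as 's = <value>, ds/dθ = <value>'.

seg 1 [0°–28°] dwell: s stays 0.0000
seg 2 [28°–50.8°] cycloidal, h=19: full span → s += 19 → s = 19.0000
seg 3 [50.8°–209°] simple-harmonic, h=13: θ=94.8° here. β=44, B=158.2. 13/2·(1 − cos(π·0.2781)) = 2.3274 → s = 21.3274
velocity in seg [50.8°–209°] (simple-harmonic), θ in radians: β = 44° = 0.7679 rad, B = 158.2° = 2.7611 rad; ds/dθ = (πh/(2B)) sin(πβ/B) = (π·13/(2·2.7611)) sin(π·0.2781) = 5.670677 mm/rad

s = 21.3274, ds/dθ = 5.6707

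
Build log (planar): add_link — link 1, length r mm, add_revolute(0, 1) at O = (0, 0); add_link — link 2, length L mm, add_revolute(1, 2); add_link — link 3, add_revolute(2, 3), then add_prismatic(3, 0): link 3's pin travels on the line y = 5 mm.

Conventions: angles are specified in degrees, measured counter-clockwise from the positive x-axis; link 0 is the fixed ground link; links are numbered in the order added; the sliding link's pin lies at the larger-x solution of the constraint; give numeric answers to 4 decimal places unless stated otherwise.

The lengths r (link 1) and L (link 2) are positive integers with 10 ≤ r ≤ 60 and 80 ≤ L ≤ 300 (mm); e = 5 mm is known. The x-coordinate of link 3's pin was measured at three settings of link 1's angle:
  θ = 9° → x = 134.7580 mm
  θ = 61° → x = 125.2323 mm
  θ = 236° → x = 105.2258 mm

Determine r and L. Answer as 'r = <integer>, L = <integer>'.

constraint per measurement: (x − r cos θ)² + (r sin θ − e)² = L²
subtracting the θ₁ and θ₂ equations cancels the r² and L² terms:
r = (x₁² − x₂²) / (2[(x₁cos θ₁ + e sin θ₁) − (x₂cos θ₂ + e sin θ₂)]) = 18.0000 → r = 18
L² = (x₁ − r cos θ₁)² + (r sin θ₁ − e)² = 13688.9998 → L = 117.0000 → L = 117
check at θ₃=236°: x = 105.2258 (printed 105.2258) ✓

r = 18, L = 117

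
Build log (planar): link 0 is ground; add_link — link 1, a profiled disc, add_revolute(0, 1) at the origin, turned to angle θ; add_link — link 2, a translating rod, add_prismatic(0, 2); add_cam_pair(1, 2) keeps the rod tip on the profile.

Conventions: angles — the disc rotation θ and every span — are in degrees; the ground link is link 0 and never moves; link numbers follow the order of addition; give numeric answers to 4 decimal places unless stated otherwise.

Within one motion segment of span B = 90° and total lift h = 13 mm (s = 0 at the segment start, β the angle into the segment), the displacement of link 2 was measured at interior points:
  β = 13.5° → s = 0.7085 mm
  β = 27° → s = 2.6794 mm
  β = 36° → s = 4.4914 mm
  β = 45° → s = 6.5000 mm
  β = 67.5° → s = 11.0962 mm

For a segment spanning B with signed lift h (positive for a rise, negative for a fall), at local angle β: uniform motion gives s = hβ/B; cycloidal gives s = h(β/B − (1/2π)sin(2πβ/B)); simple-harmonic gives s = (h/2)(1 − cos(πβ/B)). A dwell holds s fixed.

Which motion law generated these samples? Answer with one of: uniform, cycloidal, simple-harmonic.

candidates at β/B = r: uniform s = h·r (linear in β); cycloidal s = h·(r − sin(2πr)/(2π)); simple-harmonic s = (h/2)(1 − cos(πr))
β=13.5°: printed 0.7085 | uniform 1.9500, cycloidal 0.2761, simple-harmonic 0.7085
β=27°: printed 2.6794 | uniform 3.9000, cycloidal 1.9323, simple-harmonic 2.6794
β=36°: printed 4.4914 | uniform 5.2000, cycloidal 3.9839, simple-harmonic 4.4914
β=45°: printed 6.5000 | uniform 6.5000, cycloidal 6.5000, simple-harmonic 6.5000
β=67.5°: printed 11.0962 | uniform 9.7500, cycloidal 11.8190, simple-harmonic 11.0962
only one law matches every sample → simple-harmonic

simple-harmonic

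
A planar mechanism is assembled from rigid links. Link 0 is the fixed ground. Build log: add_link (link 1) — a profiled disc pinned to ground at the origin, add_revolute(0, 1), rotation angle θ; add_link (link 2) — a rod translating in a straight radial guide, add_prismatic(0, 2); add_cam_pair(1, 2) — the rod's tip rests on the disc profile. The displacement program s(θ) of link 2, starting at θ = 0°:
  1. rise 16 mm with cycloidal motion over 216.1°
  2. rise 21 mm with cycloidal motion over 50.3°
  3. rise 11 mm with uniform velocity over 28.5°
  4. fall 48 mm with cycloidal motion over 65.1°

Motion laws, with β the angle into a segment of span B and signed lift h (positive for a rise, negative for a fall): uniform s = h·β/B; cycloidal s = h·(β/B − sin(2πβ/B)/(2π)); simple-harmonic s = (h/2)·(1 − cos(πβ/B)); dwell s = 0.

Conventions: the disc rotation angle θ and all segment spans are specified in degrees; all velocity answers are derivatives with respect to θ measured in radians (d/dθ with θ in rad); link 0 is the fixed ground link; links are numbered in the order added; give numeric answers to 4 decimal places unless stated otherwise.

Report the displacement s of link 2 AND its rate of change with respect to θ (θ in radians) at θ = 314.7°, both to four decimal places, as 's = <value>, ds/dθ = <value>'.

seg 1 [0°–216.1°] cycloidal, h=16: full span → s += 16 → s = 16.0000
seg 2 [216.1°–266.4°] cycloidal, h=21: full span → s += 21 → s = 37.0000
seg 3 [266.4°–294.9°] uniform, h=11: full span → s += 11 → s = 48.0000
seg 4 [294.9°–360°] cycloidal, h=-48: θ=314.7° here. β=19.8, B=65.1. -48·(0.3041 − sin(2π·0.3041)/(2π)) = -7.3975 → s = 40.6025
velocity in seg [294.9°–360°] (cycloidal), θ in radians: β = 19.8° = 0.3456 rad, B = 65.1° = 1.1362 rad; ds/dθ = (h/B)(1 − cos(2πβ/B)) = ((-48)/1.1362)(1 − cos(2π·0.3041)) = -56.342848 mm/rad

s = 40.6025, ds/dθ = -56.3428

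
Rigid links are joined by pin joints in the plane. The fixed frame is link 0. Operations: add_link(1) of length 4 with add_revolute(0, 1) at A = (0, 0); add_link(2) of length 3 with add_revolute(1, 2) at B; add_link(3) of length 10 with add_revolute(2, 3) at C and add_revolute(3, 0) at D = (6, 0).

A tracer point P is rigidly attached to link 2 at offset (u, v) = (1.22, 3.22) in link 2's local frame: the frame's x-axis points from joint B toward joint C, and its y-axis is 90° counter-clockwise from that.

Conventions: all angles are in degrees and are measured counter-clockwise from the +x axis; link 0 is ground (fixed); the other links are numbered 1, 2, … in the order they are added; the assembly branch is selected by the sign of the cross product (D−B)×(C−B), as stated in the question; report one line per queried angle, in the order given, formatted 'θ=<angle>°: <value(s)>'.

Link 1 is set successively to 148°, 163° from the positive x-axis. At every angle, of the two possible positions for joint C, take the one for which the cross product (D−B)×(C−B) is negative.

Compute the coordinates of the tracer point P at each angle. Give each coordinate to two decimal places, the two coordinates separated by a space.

A=(0,0), D=(6.00,0)
θ=148°: B = A + 4.00·(cos148°, sin148°) = (-3.3922, 2.1197)
θ=148°: |BD| = 9.6284
θ=148°: circle(B,3.00) ∩ circle(D,10.00): a=0.0886, h=2.9987
θ=148°:   candidates: C₊=(-2.6456,5.0253) cross=28.873; C₋=(-3.9659,-0.8250) cross=-28.873
θ=148°:   branch - wants cross < 0 → take C=(-3.9659,-0.8250) (cross=-28.873)
θ=148°: ex = (C−B)/|BC| = (-0.1912,-0.9815); ey = (0.9815,-0.1912)
θ=148°: P = B + 1.22·ex + 3.22·ey = (-0.4649,0.3064)
θ=163°: B = A + 4.00·(cos163°, sin163°) = (-3.8252, 1.1695)
θ=163°: |BD| = 9.8946
θ=163°: circle(B,3.00) ∩ circle(D,10.00): a=0.3488, h=2.9797
θ=163°:   candidates: C₊=(-3.1267,4.0870) cross=29.482; C₋=(-3.8310,-1.8305) cross=-29.482
θ=163°:   branch - wants cross < 0 → take C=(-3.8310,-1.8305) (cross=-29.482)
θ=163°: ex = (C−B)/|BC| = (-0.0019,-1.0000); ey = (1.0000,-0.0019)
θ=163°: P = B + 1.22·ex + 3.22·ey = (-0.6076,-0.0568)

θ=148°: -0.46 0.31
θ=163°: -0.61 -0.06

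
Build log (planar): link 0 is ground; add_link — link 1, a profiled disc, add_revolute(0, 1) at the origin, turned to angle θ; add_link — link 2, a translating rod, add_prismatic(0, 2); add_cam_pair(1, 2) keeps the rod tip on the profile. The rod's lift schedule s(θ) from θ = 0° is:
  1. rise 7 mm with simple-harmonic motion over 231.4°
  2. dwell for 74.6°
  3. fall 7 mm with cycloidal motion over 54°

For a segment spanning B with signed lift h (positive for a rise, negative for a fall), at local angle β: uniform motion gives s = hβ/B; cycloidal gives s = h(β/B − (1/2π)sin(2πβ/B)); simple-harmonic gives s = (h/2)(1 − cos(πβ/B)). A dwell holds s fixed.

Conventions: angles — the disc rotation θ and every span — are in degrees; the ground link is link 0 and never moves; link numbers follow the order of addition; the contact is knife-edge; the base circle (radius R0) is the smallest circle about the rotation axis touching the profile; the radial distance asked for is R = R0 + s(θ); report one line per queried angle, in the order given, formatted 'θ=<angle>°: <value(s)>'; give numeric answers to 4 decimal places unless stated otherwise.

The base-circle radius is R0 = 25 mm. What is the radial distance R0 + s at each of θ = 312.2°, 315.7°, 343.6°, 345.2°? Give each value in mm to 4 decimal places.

seg 1 [0°–231.4°] simple-harmonic, h=7: full span → s += 7 → s = 7.0000
seg 2 [231.4°–306°] dwell: s stays 7.0000
seg 3 [306°–360°] cycloidal, h=-7: θ=312.2° here. β=6.2, B=54. -7·(0.1148 − sin(2π·0.1148)/(2π)) = -0.0679 → s = 6.9321
seg 3 [306°–360°] cycloidal, h=-7: θ=315.7° here. β=9.7, B=54. -7·(0.1796 − sin(2π·0.1796)/(2π)) = -0.2505 → s = 6.7495
seg 3 [306°–360°] cycloidal, h=-7: θ=343.6° here. β=37.6, B=54. -7·(0.6963 − sin(2π·0.6963)/(2π)) = -5.9253 → s = 1.0747
seg 3 [306°–360°] cycloidal, h=-7: θ=345.2° here. β=39.2, B=54. -7·(0.7259 − sin(2π·0.7259)/(2π)) = -6.1828 → s = 0.8172
θ=312.2°: R = R0 + s = 25 + 6.9321 = 31.9321
θ=315.7°: R = R0 + s = 25 + 6.7495 = 31.7495
θ=343.6°: R = R0 + s = 25 + 1.0747 = 26.0747
θ=345.2°: R = R0 + s = 25 + 0.8172 = 25.8172

θ=312.2°: 31.9321
θ=315.7°: 31.7495
θ=343.6°: 26.0747
θ=345.2°: 25.8172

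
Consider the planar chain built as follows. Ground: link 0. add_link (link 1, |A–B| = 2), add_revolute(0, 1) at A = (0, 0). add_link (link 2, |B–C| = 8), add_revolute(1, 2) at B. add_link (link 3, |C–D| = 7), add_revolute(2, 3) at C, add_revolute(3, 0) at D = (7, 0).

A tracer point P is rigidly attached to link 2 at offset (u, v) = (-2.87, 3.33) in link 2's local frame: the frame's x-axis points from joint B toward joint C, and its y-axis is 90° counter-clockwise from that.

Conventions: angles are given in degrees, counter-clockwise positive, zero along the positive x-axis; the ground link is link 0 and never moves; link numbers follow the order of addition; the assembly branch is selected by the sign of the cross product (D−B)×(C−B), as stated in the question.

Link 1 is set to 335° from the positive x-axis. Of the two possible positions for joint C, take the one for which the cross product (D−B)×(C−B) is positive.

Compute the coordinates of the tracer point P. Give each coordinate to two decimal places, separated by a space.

A=(0,0), D=(7.00,0)
B = A + 2.00·(cos335°, sin335°) = (1.8126, -0.8452)
|BD| = 5.2558
circle(B,8.00) ∩ circle(D,7.00): a=4.0549, h=6.8962
  candidates: C₊=(4.7057,6.6133) cross=36.245; C₋=(6.9238,-6.9996) cross=-36.245
  branch + wants cross > 0 → take C=(4.7057,6.6133) (cross=36.245)
ex = (C−B)/|BC| = (0.3616,0.9323); ey = (-0.9323,0.3616)
P = B + -2.87·ex + 3.33·ey = (-2.3299,-2.3168)

-2.33 -2.32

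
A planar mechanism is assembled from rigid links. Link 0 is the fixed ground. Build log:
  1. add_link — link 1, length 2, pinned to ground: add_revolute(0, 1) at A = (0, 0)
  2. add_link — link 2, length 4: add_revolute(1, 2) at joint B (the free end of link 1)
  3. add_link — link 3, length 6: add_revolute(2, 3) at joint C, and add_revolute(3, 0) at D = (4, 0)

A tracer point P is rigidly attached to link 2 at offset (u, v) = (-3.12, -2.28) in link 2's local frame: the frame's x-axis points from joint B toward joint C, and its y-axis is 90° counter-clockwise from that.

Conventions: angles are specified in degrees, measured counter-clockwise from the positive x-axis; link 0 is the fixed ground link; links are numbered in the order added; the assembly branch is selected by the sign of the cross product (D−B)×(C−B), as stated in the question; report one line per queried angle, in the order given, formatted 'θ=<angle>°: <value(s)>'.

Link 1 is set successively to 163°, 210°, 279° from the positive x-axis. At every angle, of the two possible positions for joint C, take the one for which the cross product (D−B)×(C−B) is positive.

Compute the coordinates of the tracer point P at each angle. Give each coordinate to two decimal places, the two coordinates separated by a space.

A=(0,0), D=(4.00,0)
θ=163°: B = A + 2.00·(cos163°, sin163°) = (-1.9126, 0.5847)
θ=163°: |BD| = 5.9415
θ=163°: circle(B,4.00) ∩ circle(D,6.00): a=1.2876, h=3.7871
θ=163°:   candidates: C₊=(-0.2585,4.2267) cross=22.501; C₋=(-1.0039,-3.3107) cross=-22.501
θ=163°:   branch + wants cross > 0 → take C=(-0.2585,4.2267) (cross=22.501)
θ=163°: ex = (C−B)/|BC| = (0.4135,0.9105); ey = (-0.9105,0.4135)
θ=163°: P = B + -3.12·ex + -2.28·ey = (-1.1269,-3.1988)
θ=210°: B = A + 2.00·(cos210°, sin210°) = (-1.7321, -1.0000)
θ=210°: |BD| = 5.8186
θ=210°: circle(B,4.00) ∩ circle(D,6.00): a=1.1907, h=3.8187
θ=210°:   candidates: C₊=(-1.2154,2.9665) cross=22.219; C₋=(0.0972,-4.5572) cross=-22.219
θ=210°:   branch + wants cross > 0 → take C=(-1.2154,2.9665) (cross=22.219)
θ=210°: ex = (C−B)/|BC| = (0.1292,0.9916); ey = (-0.9916,0.1292)
θ=210°: P = B + -3.12·ex + -2.28·ey = (0.1258,-4.3884)
θ=279°: B = A + 2.00·(cos279°, sin279°) = (0.3129, -1.9754)
θ=279°: |BD| = 4.1829
θ=279°: circle(B,4.00) ∩ circle(D,6.00): a=-0.2992, h=3.9888
θ=279°:   candidates: C₊=(-1.8345,1.3993) cross=16.685; C₋=(1.9328,-5.6327) cross=-16.685
θ=279°:   branch + wants cross > 0 → take C=(-1.8345,1.3993) (cross=16.685)
θ=279°: ex = (C−B)/|BC| = (-0.5369,0.8437); ey = (-0.8437,-0.5369)
θ=279°: P = B + -3.12·ex + -2.28·ey = (3.9114,-3.3836)

θ=163°: -1.13 -3.20
θ=210°: 0.13 -4.39
θ=279°: 3.91 -3.38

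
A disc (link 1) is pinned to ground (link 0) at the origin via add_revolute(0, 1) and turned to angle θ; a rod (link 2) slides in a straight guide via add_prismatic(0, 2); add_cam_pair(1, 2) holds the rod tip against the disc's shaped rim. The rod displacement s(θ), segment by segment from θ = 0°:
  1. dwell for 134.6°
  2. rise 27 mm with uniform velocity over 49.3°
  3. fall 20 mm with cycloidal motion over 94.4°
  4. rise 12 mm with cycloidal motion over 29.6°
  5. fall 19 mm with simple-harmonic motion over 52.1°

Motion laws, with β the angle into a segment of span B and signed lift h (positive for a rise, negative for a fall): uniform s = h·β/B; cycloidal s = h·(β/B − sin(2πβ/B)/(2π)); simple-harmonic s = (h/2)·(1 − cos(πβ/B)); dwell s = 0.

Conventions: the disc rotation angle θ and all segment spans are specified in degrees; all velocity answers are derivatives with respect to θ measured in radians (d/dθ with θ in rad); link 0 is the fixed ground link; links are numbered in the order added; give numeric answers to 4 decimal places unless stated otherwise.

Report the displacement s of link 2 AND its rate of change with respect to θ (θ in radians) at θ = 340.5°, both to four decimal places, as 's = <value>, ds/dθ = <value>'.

segment 1 (0° to 134.6°, dwell): s unchanged at 0.0000
segment 2 (134.6° to 183.9°, uniform, h = 27) is passed completely: s = 0.0000 + (27) = 27.0000
segment 3 (183.9° to 278.3°, cycloidal, h = -20) is passed completely: s = 27.0000 + (-20) = 7.0000
segment 4 (278.3° to 307.9°, cycloidal, h = 12) is passed completely: s = 7.0000 + (12) = 19.0000
θ = 340.5° falls in segment 5 (307.9° to 360°, simple-harmonic, h = -19): β = 340.5 − 307.9 = 32.6°, B = 52.1°; Δs = -19/2·(1 − cos(π·0.6257)) = -13.1553; s = 19.0000 − 13.1553 = 5.8447
velocity in seg [307.9°–360°] (simple-harmonic), θ in radians: β = 32.6° = 0.5690 rad, B = 52.1° = 0.9093 rad; ds/dθ = (πh/(2B)) sin(πβ/B) = (π·(-19)/(2·0.9093)) sin(π·0.6257) = -30.294630 mm/rad

s = 5.8447, ds/dθ = -30.2946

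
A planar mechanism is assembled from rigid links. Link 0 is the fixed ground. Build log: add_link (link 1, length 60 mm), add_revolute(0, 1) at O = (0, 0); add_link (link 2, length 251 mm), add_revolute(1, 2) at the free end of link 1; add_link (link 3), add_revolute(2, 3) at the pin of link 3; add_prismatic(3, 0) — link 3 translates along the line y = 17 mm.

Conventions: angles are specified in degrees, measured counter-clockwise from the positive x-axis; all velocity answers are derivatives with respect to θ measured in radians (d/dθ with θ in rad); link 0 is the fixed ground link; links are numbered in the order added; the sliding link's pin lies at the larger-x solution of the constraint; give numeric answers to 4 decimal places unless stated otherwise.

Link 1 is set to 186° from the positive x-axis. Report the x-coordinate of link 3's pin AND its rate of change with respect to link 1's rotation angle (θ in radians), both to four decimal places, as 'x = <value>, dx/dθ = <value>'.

geometry: r = 60 mm, L = 251 mm, e = 17 mm
crank pin P = (r cos θ, r sin θ) = (-59.671314, -6.271708)
h = r sin θ − e = -6.271708 − 17 = -23.271708
x = r cos θ + √(L² − h²) = -59.671314 + 249.918842 = 190.247528
dx/dθ = −r sin θ − h·r cos θ/√(L² − h²) (θ in radians; h = -23.271708) = 0.715290

x = 190.2475, dx/dθ = 0.7153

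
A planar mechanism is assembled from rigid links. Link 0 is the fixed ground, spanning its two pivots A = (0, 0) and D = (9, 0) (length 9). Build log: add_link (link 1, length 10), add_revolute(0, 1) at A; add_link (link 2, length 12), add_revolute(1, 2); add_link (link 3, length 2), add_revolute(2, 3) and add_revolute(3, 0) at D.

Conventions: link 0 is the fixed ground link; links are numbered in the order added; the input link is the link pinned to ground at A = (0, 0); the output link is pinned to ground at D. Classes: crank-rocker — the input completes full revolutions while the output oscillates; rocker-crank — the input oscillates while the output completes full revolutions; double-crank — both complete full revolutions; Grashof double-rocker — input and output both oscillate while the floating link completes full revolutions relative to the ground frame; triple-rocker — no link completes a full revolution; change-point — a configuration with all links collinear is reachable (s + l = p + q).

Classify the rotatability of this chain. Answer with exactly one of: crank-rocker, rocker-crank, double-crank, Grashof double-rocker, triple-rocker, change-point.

lengths: ground=9, input=10, coupler=12, output=2
sorted: s=2 (shortest), l=12 (longest), p+q=19
s + l = 14 vs p + q = 19
s + l < p + q (Grashof) with shortest = output link → rocker-crank

rocker-crank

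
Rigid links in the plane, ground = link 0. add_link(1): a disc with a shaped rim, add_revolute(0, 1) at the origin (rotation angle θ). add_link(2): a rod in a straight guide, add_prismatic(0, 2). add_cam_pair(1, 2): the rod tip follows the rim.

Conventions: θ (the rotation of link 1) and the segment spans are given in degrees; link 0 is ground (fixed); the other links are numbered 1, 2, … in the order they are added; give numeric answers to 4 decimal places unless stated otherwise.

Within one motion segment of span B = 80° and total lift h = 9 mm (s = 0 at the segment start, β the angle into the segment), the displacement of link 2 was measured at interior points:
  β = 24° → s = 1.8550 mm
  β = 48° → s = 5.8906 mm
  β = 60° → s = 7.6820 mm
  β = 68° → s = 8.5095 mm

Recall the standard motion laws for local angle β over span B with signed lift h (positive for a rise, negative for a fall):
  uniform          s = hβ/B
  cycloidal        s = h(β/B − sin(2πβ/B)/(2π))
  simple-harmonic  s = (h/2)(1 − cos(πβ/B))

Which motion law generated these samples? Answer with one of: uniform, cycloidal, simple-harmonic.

candidates at β/B = r: uniform s = h·r (linear in β); cycloidal s = h·(r − sin(2πr)/(2π)); simple-harmonic s = (h/2)(1 − cos(πr))
β=24°: printed 1.8550 | uniform 2.7000, cycloidal 1.3377, simple-harmonic 1.8550
β=48°: printed 5.8906 | uniform 5.4000, cycloidal 6.2419, simple-harmonic 5.8906
β=60°: printed 7.6820 | uniform 6.7500, cycloidal 8.1824, simple-harmonic 7.6820
β=68°: printed 8.5095 | uniform 7.6500, cycloidal 8.8088, simple-harmonic 8.5095
only one law matches every sample → simple-harmonic

simple-harmonic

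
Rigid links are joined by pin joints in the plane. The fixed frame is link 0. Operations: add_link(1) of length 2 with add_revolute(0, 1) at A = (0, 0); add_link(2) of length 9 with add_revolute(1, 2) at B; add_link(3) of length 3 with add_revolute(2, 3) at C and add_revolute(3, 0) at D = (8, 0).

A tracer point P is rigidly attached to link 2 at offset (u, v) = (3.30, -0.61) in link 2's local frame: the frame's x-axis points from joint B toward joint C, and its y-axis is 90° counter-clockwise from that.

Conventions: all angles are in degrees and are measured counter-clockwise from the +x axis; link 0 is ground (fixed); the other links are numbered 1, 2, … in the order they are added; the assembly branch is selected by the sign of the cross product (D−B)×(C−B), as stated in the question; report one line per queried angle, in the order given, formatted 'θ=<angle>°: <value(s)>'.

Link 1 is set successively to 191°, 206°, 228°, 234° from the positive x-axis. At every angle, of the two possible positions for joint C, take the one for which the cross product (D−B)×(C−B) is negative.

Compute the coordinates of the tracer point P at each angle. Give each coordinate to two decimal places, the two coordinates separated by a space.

A=(0,0), D=(8.00,0)
θ=191°: B = A + 2.00·(cos191°, sin191°) = (-1.9633, -0.3816)
θ=191°: |BD| = 9.9706
θ=191°: circle(B,9.00) ∩ circle(D,3.00): a=8.5959, h=2.6665
θ=191°:   candidates: C₊=(6.5243,2.6120) cross=26.587; C₋=(6.7284,-2.7172) cross=-26.587
θ=191°:   branch - wants cross < 0 → take C=(6.7284,-2.7172) (cross=-26.587)
θ=191°: ex = (C−B)/|BC| = (0.9657,-0.2595); ey = (0.2595,0.9657)
θ=191°: P = B + 3.30·ex + -0.61·ey = (1.0654,-1.8271)
θ=206°: B = A + 2.00·(cos206°, sin206°) = (-1.7976, -0.8767)
θ=206°: |BD| = 9.8367
θ=206°: circle(B,9.00) ∩ circle(D,3.00): a=8.5781, h=2.7232
θ=206°:   candidates: C₊=(6.5037,2.6002) cross=26.788; C₋=(6.9891,-2.8246) cross=-26.788
θ=206°:   branch - wants cross < 0 → take C=(6.9891,-2.8246) (cross=-26.788)
θ=206°: ex = (C−B)/|BC| = (0.9763,-0.2164); ey = (0.2164,0.9763)
θ=206°: P = B + 3.30·ex + -0.61·ey = (1.2922,-2.1865)
θ=228°: B = A + 2.00·(cos228°, sin228°) = (-1.3383, -1.4863)
θ=228°: |BD| = 9.4558
θ=228°: circle(B,9.00) ∩ circle(D,3.00): a=8.5351, h=2.8552
θ=228°:   candidates: C₊=(6.6419,2.6750) cross=26.998; C₋=(7.5395,-2.9644) cross=-26.998
θ=228°:   branch - wants cross < 0 → take C=(7.5395,-2.9644) (cross=-26.998)
θ=228°: ex = (C−B)/|BC| = (0.9864,-0.1642); ey = (0.1642,0.9864)
θ=228°: P = B + 3.30·ex + -0.61·ey = (1.8167,-2.6300)
θ=234°: B = A + 2.00·(cos234°, sin234°) = (-1.1756, -1.6180)
θ=234°: |BD| = 9.3171
θ=234°: circle(B,9.00) ∩ circle(D,3.00): a=8.5224, h=2.8928
θ=234°:   candidates: C₊=(6.7150,2.7109) cross=26.953; C₋=(7.7197,-2.9869) cross=-26.953
θ=234°:   branch - wants cross < 0 → take C=(7.7197,-2.9869) (cross=-26.953)
θ=234°: ex = (C−B)/|BC| = (0.9884,-0.1521); ey = (0.1521,0.9884)
θ=234°: P = B + 3.30·ex + -0.61·ey = (1.9933,-2.7228)

θ=191°: 1.07 -1.83
θ=206°: 1.29 -2.19
θ=228°: 1.82 -2.63
θ=234°: 1.99 -2.72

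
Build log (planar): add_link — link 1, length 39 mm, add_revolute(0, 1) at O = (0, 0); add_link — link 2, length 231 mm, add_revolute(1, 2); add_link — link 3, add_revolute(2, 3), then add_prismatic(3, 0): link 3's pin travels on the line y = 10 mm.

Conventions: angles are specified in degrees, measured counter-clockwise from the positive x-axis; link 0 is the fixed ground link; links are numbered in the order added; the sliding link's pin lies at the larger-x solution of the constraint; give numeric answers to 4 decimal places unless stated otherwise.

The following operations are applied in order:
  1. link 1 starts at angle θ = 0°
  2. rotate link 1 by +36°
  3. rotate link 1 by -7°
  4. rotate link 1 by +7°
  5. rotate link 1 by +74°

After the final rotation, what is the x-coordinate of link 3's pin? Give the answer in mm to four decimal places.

geometry: r = 39 mm, L = 231 mm, e = 10 mm; θ starts at 0°
rotate link 1 by +36°: θ ← 0° +36° = 36°
rotate link 1 by -7°: θ ← 36° -7° = 29°
rotate link 1 by +7°: θ ← 29° +7° = 36°
rotate link 1 by +74°: θ ← 36° +74° = 110°
crank pin P = (r cos θ, r sin θ) = (-13.338786, 36.648012)
h = r sin θ − e = 36.648012 − 10 = 26.648012
x = r cos θ + √(L² − h²) = -13.338786 + 229.457803 = 216.119018

216.1190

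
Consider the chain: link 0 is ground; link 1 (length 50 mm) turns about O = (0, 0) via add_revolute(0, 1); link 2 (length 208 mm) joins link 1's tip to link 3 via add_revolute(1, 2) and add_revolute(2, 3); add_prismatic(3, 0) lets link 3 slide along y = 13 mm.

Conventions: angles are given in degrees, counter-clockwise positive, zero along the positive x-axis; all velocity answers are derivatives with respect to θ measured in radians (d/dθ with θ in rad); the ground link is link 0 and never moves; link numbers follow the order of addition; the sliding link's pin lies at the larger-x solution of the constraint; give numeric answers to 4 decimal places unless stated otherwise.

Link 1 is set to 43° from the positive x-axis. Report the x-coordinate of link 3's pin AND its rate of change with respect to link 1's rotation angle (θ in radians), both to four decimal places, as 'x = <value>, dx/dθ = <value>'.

geometry: r = 50 mm, L = 208 mm, e = 13 mm
crank pin P = (r cos θ, r sin θ) = (36.567685, 34.099918)
h = r sin θ − e = 34.099918 − 13 = 21.099918
x = r cos θ + √(L² − h²) = 36.567685 + 206.927024 = 243.494710
dx/dθ = −r sin θ − h·r cos θ/√(L² − h²) (θ in radians; h = 21.099918) = -37.828649

x = 243.4947, dx/dθ = -37.8286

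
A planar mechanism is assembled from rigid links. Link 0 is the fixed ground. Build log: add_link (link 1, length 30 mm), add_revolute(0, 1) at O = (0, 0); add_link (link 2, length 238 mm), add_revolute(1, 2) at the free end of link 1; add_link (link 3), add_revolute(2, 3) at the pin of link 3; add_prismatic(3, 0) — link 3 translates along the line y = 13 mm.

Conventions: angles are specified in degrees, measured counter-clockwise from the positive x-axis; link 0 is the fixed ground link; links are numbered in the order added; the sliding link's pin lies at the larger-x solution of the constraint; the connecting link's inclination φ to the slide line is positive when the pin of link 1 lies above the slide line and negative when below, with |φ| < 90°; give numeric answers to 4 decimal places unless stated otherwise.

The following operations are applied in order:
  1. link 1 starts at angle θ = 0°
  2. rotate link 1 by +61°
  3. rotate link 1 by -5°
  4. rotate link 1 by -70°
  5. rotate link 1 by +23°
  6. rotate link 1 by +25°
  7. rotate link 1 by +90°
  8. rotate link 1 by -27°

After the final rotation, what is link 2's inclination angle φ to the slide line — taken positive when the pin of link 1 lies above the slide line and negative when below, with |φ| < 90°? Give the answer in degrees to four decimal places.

geometry: r = 30 mm, L = 238 mm, e = 13 mm; θ starts at 0°
rotate link 1 by +61°: θ ← 0° +61° = 61°
rotate link 1 by -5°: θ ← 61° -5° = 56°
rotate link 1 by -70°: θ ← 56° -70° = -14°
rotate link 1 by +23°: θ ← -14° +23° = 9°
rotate link 1 by +25°: θ ← 9° +25° = 34°
rotate link 1 by +90°: θ ← 34° +90° = 124°
rotate link 1 by -27°: θ ← 124° -27° = 97°
h = r sin θ − e = 29.776385 − 13 = 16.776385
sin φ = h / L = 16.776385 / 238 = 0.07048901
φ = arcsin(0.07048901) = 4.042075°

4.0421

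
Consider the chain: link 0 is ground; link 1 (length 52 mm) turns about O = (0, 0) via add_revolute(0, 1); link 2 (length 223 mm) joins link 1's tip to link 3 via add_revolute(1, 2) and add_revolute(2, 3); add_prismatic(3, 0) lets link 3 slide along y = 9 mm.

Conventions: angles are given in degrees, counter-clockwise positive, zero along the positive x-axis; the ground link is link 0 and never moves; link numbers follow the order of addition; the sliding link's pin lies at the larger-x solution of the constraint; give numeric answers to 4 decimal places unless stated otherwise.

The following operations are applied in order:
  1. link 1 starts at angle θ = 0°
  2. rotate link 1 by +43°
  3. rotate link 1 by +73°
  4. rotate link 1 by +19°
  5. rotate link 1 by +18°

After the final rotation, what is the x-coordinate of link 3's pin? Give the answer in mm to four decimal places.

geometry: r = 52 mm, L = 223 mm, e = 9 mm; θ starts at 0°
rotate link 1 by +43°: θ ← 0° +43° = 43°
rotate link 1 by +73°: θ ← 43° +73° = 116°
rotate link 1 by +19°: θ ← 116° +19° = 135°
rotate link 1 by +18°: θ ← 135° +18° = 153°
crank pin P = (r cos θ, r sin θ) = (-46.332339, 23.607506)
h = r sin θ − e = 23.607506 − 9 = 14.607506
x = r cos θ + √(L² − h²) = -46.332339 + 222.521057 = 176.188718

176.1887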